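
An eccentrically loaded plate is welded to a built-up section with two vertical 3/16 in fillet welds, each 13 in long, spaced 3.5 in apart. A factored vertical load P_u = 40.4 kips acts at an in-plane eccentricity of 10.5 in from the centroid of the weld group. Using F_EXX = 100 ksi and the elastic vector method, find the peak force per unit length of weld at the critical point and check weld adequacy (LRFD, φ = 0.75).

Total weld length L_w = 26 in. Treat welds as unit-width lines.
Polar moment about centroid: J = 2[d³/12 + d(b/2)²] = 2[13³/12 + 13×1.75²] = 445.8 in³.
Direct shear f_v = P/L_w = 40.4 / 26 = 1.554 kip/in (vertical).
Torsion M = P·e = 40.4 × 10.5 = 424.2 kip·in.
Critical point at (x, y) = (1.75, 6.5) from centroid. f_tx = M·y/J = 6.185 kip/in; f_ty = M·x/J = 1.665 kip/in.
Resultant f_max = √[f_tx² + (f_v + f_ty)²] = √[6.185² + (1.554 + 1.665)²] = 6.973 kip/in.
Capacity per unit length: φr_n = 0.75 × 0.6 × 100 × (0.707 × 0.1875) = 5.965 kip/in.
6.973 > 5.965 → NOT adequate.

f_max ≈ 6.97 kip/in; NOT adequate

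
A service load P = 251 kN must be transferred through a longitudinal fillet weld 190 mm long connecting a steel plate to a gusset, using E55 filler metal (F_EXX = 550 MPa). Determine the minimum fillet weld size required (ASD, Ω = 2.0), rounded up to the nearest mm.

Total weld length L = 190 mm.
Required throat t_e = P × Ω / (0.6 F_EXX × L) = 251 × 2.0 / (0.6 × 550 × 190 × 10⁻³) = 8.006 mm.
Required leg w = t_e / 0.707 = 11.32 mm → use 12 mm.

w = 12 mm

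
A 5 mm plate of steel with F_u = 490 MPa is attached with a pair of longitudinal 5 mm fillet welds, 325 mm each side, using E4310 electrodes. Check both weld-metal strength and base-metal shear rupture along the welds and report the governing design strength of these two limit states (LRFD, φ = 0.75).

E43XX → F_EXX = 430 MPa.
t_e = 0.707 × 5 = 3.535 mm; L = 650 mm.
Weld metal: φR_n = 0.75 × 0.6 × 430 × 3.535 × 650 × 10⁻³ = 444.6 kN.
Base metal (shear rupture): φR_n = 0.75 × 0.6 × 490 × 5 × 650 × 10⁻³ = 716.6 kN.
Governing: weld metal.

φR_n ≈ 445 kN (weld metal governs)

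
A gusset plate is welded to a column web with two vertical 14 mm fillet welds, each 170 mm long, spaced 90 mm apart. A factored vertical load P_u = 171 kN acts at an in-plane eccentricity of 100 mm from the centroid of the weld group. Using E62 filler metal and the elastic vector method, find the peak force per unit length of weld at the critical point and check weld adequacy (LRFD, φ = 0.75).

E62XX → F_EXX = 620 MPa.
Total weld length L_w = 340 mm. Treat welds as unit-width lines.
Polar moment about centroid: J = 2[d³/12 + d(b/2)²] = 2[170³/12 + 170×45²] = 1507000 mm³.
Direct shear f_v = P/L_w = 171×10³ / 340 = 502.9 N/mm (vertical).
Torsion M = P·e = 171×10³ × 100 = 17100000 N·mm.
Critical point at (x, y) = (45, 85) from centroid. f_tx = M·y/J = 964.3 N/mm; f_ty = M·x/J = 510.5 N/mm.
Resultant f_max = √[f_tx² + (f_v + f_ty)²] = √[964.3² + (502.9 + 510.5)²] = 1399 N/mm.
Capacity per unit length: φr_n = 0.75 × 0.6 × 620 × (0.707 × 14) = 2762 N/mm.
1399 ≤ 2762 → adequate.

f_max ≈ 1400 N/mm; adequate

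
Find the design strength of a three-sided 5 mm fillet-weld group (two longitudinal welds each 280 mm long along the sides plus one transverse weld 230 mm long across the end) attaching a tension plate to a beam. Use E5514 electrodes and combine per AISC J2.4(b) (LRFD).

φR_n ≈ 718 kN

E55XX → F_EXX = 550 MPa.
t_e = 0.707 × 5 = 3.535 mm.
R_nwl = 0.6 × 550 × 3.535 × 560 × 10⁻³ = 653.3 kN (longitudinal, 2 welds).
R_nwt = 0.6 × 550 × 3.535 × 230 × 10⁻³ = 268.3 kN (transverse, base value).
(i) R_nwl + R_nwt = 921.6 kN; (ii) 0.85 R_nwl + 1.5 R_nwt = 957.7 kN.
R_n = max = 957.7 kN [governs: (ii)]; φR_n = 718.3 kN.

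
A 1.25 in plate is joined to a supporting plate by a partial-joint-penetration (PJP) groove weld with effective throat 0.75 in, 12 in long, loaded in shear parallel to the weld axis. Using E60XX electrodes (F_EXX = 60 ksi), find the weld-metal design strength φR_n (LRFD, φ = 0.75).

φR_n ≈ 243 kip

Effective throat (given) t_e = 0.75 in.
A_we = 0.75 × 12 = 9 in².
F_nw = 0.6 F_EXX = 36 ksi.
φR_n = 0.75 × 36 × 9 = 243 kip.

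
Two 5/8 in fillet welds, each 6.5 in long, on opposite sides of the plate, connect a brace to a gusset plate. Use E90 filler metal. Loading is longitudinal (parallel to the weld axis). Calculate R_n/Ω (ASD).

E90XX → F_EXX = 90 ksi.
Effective throat t_e = 0.707 × 0.625 = 0.4419 in.
Total length L = 13 in; A_we = 0.4419 × 13 = 5.744 in².
F_nw = 0.6 F_EXX = 0.6 × 90 = 54 ksi.
R_n = 54 × 5.744 = 310.2 kips; R_n/Ω = 310.2/2.0 = 155.1 kips.

R_n/Ω ≈ 155 kips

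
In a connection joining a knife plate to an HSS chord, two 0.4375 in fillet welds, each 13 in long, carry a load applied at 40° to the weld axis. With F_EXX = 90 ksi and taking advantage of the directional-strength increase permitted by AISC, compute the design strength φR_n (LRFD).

t_e = 0.707 × 0.4375 = 0.3093 in; A_we = 0.3093 × 26 = 8.042 in².
Directional factor: 1.0 + 0.5 sin^1.5(40°) = 1.258.
F_nw = 0.6 × 90 × 1.258 = 67.91 ksi.
φR_n = 0.75 × 67.91 × 8.042 = 409.6 kips.

φR_n ≈ 410 kips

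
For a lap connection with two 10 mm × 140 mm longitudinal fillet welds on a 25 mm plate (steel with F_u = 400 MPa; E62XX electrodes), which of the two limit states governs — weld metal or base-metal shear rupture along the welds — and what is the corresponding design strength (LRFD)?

φR_n ≈ 552 kN (weld metal governs)

E62XX → F_EXX = 620 MPa.
t_e = 0.707 × 10 = 7.07 mm; L = 280 mm.
Weld metal: φR_n = 0.75 × 0.6 × 620 × 7.07 × 280 × 10⁻³ = 552.3 kN.
Base metal (shear rupture): φR_n = 0.75 × 0.6 × 400 × 25 × 280 × 10⁻³ = 1260 kN.
Governing: weld metal.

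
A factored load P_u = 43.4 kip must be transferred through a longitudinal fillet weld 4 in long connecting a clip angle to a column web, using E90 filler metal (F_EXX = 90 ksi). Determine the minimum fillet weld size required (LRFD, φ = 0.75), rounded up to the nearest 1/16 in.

w = 7/16 in

Total weld length L = 4 in.
Required throat t_e = P_u / (φ × 0.6 F_EXX × L) = 43.4 / (0.75 × 0.6 × 90 × 4) = 0.2679 in.
Required leg w = t_e / 0.707 = 0.3789 in → use 7/16 in.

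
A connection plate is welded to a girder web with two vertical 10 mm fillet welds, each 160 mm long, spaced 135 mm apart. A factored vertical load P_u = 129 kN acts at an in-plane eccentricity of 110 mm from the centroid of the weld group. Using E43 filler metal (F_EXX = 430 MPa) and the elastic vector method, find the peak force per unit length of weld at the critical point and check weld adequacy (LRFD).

Total weld length L_w = 320 mm. Treat welds as unit-width lines.
Polar moment about centroid: J = 2[d³/12 + d(b/2)²] = 2[160³/12 + 160×67.5²] = 2141000 mm³.
Direct shear f_v = P/L_w = 129×10³ / 320 = 403.1 N/mm (vertical).
Torsion M = P·e = 129×10³ × 110 = 14190000 N·mm.
Critical point at (x, y) = (67.5, 80) from centroid. f_tx = M·y/J = 530.3 N/mm; f_ty = M·x/J = 447.4 N/mm.
Resultant f_max = √[f_tx² + (f_v + f_ty)²] = √[530.3² + (403.1 + 447.4)²] = 1002 N/mm.
Capacity per unit length: φr_n = 0.75 × 0.6 × 430 × (0.707 × 10) = 1368 N/mm.
1002 ≤ 1368 → adequate.

f_max ≈ 1000 N/mm; adequate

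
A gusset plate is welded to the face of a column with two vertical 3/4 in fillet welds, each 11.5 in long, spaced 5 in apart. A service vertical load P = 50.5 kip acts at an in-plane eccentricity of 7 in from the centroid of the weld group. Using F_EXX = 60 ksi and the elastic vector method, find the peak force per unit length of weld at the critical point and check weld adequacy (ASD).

Total weld length L_w = 23 in. Treat welds as unit-width lines.
Polar moment about centroid: J = 2[d³/12 + d(b/2)²] = 2[11.5³/12 + 11.5×2.5²] = 397.2 in³.
Direct shear f_v = P/L_w = 50.5 / 23 = 2.196 kip/in (vertical).
Torsion M = P·e = 50.5 × 7 = 353.5 kip·in.
Critical point at (x, y) = (2.5, 5.75) from centroid. f_tx = M·y/J = 5.117 kip/in; f_ty = M·x/J = 2.225 kip/in.
Resultant f_max = √[f_tx² + (f_v + f_ty)²] = √[5.117² + (2.196 + 2.225)²] = 6.762 kip/in.
Capacity per unit length: r_n/Ω = (1/2.0) × 0.6 × 60 × (0.707 × 0.75) = 9.544 kip/in.
6.762 ≤ 9.544 → adequate.

f_max ≈ 6.76 kip/in; adequate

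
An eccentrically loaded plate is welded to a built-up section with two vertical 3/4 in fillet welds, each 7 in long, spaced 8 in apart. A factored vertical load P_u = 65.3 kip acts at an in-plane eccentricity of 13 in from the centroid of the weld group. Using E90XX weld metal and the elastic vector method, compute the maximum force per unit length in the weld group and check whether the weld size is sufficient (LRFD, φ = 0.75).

E90XX → F_EXX = 90 ksi.
Total weld length L_w = 14 in. Treat welds as unit-width lines.
Polar moment about centroid: J = 2[d³/12 + d(b/2)²] = 2[7³/12 + 7×4²] = 281.2 in³.
Direct shear f_v = P/L_w = 65.3 / 14 = 4.664 kip/in (vertical).
Torsion M = P·e = 65.3 × 13 = 848.9 kip·in.
Critical point at (x, y) = (4, 3.5) from centroid. f_tx = M·y/J = 10.57 kip/in; f_ty = M·x/J = 12.08 kip/in.
Resultant f_max = √[f_tx² + (f_v + f_ty)²] = √[10.57² + (4.664 + 12.08)²] = 19.8 kip/in.
Capacity per unit length: φr_n = 0.75 × 0.6 × 90 × (0.707 × 0.75) = 21.48 kip/in.
19.8 ≤ 21.48 → adequate.

f_max ≈ 19.8 kip/in; adequate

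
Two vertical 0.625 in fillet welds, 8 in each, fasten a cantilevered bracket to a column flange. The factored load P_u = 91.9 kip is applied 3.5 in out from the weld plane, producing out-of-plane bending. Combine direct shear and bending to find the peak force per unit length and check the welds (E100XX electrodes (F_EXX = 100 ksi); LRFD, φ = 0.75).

f_max ≈ 16.1 kip/in; adequate

L_w = 2 × 8 = 16 in; section modulus (unit throat) S = 2 × L²/6 = 21.33 in².
Direct shear f_v = P/L_w = 91.9/16 = 5.744 kip/in.
Moment M = P × e = 91.9 × 3.5 = 321.65 kip·in; bending f_b = M/S = 15.08 kip/in.
f_max = √(f_v² + f_b²) = √(5.744² + 15.08²) = 16.13 kip/in.
φr_n = 0.75 × 0.6 × 100 × (0.707 × 0.625) = 19.88 kip/in → adequate.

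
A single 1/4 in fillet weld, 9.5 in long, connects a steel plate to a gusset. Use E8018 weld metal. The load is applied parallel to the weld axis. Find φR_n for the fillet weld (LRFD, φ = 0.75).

φR_n ≈ 60.4 kip

E80XX → F_EXX = 80 ksi.
Effective throat t_e = 0.707 × 0.25 = 0.1767 in.
Total length L = 9.5 in; A_we = 0.1767 × 9.5 = 1.679 in².
F_nw = 0.6 F_EXX = 0.6 × 80 = 48 ksi.
φR_n = 0.75 × 48 × 1.679 = 60.45 kip.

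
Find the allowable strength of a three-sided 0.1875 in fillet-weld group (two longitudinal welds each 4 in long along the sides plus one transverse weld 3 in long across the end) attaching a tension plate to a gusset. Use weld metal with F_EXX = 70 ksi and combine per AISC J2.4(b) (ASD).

t_e = 0.707 × 0.1875 = 0.1326 in.
R_nwl = 0.6 × 70 × 0.1326 × 8 = 44.54 kip (longitudinal, 2 welds).
R_nwt = 0.6 × 70 × 0.1326 × 3 = 16.7 kip (transverse, base value).
(i) R_nwl + R_nwt = 61.24 kip; (ii) 0.85 R_nwl + 1.5 R_nwt = 62.91 kip.
R_n = max = 62.91 kip [governs: (ii)]; R_n/Ω = 31.46 kip.

R_n/Ω ≈ 31.5 kip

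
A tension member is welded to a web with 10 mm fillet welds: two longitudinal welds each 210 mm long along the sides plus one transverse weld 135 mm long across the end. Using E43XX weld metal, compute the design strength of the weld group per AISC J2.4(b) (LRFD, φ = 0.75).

E43XX → F_EXX = 430 MPa.
t_e = 0.707 × 10 = 7.07 mm.
R_nwl = 0.6 × 430 × 7.07 × 420 × 10⁻³ = 766.1 kN (longitudinal, 2 welds).
R_nwt = 0.6 × 430 × 7.07 × 135 × 10⁻³ = 246.2 kN (transverse, base value).
(i) R_nwl + R_nwt = 1012 kN; (ii) 0.85 R_nwl + 1.5 R_nwt = 1021 kN.
R_n = max = 1021 kN [governs: (ii)]; φR_n = 765.4 kN.

φR_n ≈ 765 kN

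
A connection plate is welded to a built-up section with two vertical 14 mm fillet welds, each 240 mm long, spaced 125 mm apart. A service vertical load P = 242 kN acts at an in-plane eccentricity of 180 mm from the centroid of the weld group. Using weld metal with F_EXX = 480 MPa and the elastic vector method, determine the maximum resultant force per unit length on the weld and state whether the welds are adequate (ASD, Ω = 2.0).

Total weld length L_w = 480 mm. Treat welds as unit-width lines.
Polar moment about centroid: J = 2[d³/12 + d(b/2)²] = 2[240³/12 + 240×62.5²] = 4179000 mm³.
Direct shear f_v = P/L_w = 242×10³ / 480 = 504.2 N/mm (vertical).
Torsion M = P·e = 242×10³ × 180 = 43560000 N·mm.
Critical point at (x, y) = (62.5, 120) from centroid. f_tx = M·y/J = 1251 N/mm; f_ty = M·x/J = 651.5 N/mm.
Resultant f_max = √[f_tx² + (f_v + f_ty)²] = √[1251² + (504.2 + 651.5)²] = 1703 N/mm.
Capacity per unit length: r_n/Ω = (1/2.0) × 0.6 × 480 × (0.707 × 14) = 1425 N/mm.
1703 > 1425 → NOT adequate.

f_max ≈ 1700 N/mm; NOT adequate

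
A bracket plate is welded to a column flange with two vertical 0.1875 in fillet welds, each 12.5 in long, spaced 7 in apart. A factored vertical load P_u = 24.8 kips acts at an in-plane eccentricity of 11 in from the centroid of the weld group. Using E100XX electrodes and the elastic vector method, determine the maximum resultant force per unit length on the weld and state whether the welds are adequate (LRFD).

f_max ≈ 3.68 kip/in; adequate

E100XX → F_EXX = 100 ksi.
Total weld length L_w = 25 in. Treat welds as unit-width lines.
Polar moment about centroid: J = 2[d³/12 + d(b/2)²] = 2[12.5³/12 + 12.5×3.5²] = 631.8 in³.
Direct shear f_v = P/L_w = 24.8 / 25 = 0.992 kip/in (vertical).
Torsion M = P·e = 24.8 × 11 = 272.8 kip·in.
Critical point at (x, y) = (3.5, 6.25) from centroid. f_tx = M·y/J = 2.699 kip/in; f_ty = M·x/J = 1.511 kip/in.
Resultant f_max = √[f_tx² + (f_v + f_ty)²] = √[2.699² + (0.992 + 1.511)²] = 3.681 kip/in.
Capacity per unit length: φr_n = 0.75 × 0.6 × 100 × (0.707 × 0.1875) = 5.965 kip/in.
3.681 ≤ 5.965 → adequate.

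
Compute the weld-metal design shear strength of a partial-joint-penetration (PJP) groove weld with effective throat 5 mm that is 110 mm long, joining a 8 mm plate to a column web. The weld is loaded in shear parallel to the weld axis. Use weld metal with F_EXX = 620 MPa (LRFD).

φR_n ≈ 153 kN

Effective throat (given) t_e = 5 mm.
A_we = 5 × 110 = 550 mm².
F_nw = 0.6 F_EXX = 372 MPa.
φR_n = 0.75 × 372 × 550 × 10⁻³ = 153.4 kN.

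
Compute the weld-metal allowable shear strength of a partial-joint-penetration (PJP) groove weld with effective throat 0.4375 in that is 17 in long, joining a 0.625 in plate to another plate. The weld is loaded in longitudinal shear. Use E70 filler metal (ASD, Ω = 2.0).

R_n/Ω ≈ 156 kip

E70XX → F_EXX = 70 ksi.
Effective throat (given) t_e = 0.4375 in.
A_we = 0.4375 × 17 = 7.438 in².
F_nw = 0.6 F_EXX = 42 ksi.
R_n/Ω = (42 × 7.438) / 2.0 = 156.2 kip.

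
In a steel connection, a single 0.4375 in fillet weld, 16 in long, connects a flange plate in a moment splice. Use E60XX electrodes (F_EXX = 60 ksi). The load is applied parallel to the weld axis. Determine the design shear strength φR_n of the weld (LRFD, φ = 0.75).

φR_n ≈ 134 kips

Effective throat t_e = 0.707 × 0.4375 = 0.3093 in.
Total length L = 16 in; A_we = 0.3093 × 16 = 4.949 in².
F_nw = 0.6 F_EXX = 0.6 × 60 = 36 ksi.
φR_n = 0.75 × 36 × 4.949 = 133.6 kips.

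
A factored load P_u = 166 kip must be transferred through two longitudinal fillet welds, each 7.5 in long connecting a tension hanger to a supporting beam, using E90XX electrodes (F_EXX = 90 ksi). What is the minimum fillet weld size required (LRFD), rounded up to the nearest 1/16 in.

w = 7/16 in

Total weld length L = 15 in.
Required throat t_e = P_u / (φ × 0.6 F_EXX × L) = 166 / (0.75 × 0.6 × 90 × 15) = 0.2733 in.
Required leg w = t_e / 0.707 = 0.3865 in → use 7/16 in.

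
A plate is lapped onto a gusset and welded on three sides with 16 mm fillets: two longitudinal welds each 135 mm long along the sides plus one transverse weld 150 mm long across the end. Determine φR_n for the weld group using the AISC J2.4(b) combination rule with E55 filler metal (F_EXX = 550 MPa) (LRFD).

φR_n ≈ 1270 kN

t_e = 0.707 × 16 = 11.31 mm.
R_nwl = 0.6 × 550 × 11.31 × 270 × 10⁻³ = 1008 kN (longitudinal, 2 welds).
R_nwt = 0.6 × 550 × 11.31 × 150 × 10⁻³ = 559.9 kN (transverse, base value).
(i) R_nwl + R_nwt = 1568 kN; (ii) 0.85 R_nwl + 1.5 R_nwt = 1697 kN.
R_n = max = 1697 kN [governs: (ii)]; φR_n = 1272 kN.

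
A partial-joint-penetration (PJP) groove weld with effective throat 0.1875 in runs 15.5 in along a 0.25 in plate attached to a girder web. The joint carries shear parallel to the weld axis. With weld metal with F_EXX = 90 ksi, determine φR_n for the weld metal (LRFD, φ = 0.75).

Effective throat (given) t_e = 0.1875 in.
A_we = 0.1875 × 15.5 = 2.906 in².
F_nw = 0.6 F_EXX = 54 ksi.
φR_n = 0.75 × 54 × 2.906 = 117.7 kips.

φR_n ≈ 118 kips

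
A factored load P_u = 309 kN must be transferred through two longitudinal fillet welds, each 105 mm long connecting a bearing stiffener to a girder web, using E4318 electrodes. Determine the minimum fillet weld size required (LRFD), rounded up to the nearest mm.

E43XX → F_EXX = 430 MPa.
Total weld length L = 210 mm.
Required throat t_e = P_u / (φ × 0.6 F_EXX × L) = 309 / (0.75 × 0.6 × 430 × 210 × 10⁻³) = 7.604 mm.
Required leg w = t_e / 0.707 = 10.76 mm → use 11 mm.

w = 11 mm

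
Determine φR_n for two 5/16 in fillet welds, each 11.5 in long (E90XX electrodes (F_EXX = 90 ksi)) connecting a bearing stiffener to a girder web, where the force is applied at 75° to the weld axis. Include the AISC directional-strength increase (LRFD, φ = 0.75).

φR_n ≈ 303 kip

t_e = 0.707 × 0.3125 = 0.2209 in; A_we = 0.2209 × 23 = 5.082 in².
Directional factor: 1.0 + 0.5 sin^1.5(75°) = 1.475.
F_nw = 0.6 × 90 × 1.475 = 79.63 ksi.
φR_n = 0.75 × 79.63 × 5.082 = 303.5 kip.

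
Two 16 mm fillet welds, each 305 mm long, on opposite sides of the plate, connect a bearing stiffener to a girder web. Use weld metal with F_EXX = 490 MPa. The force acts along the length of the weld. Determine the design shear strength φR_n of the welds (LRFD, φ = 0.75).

φR_n ≈ 1520 kN

Effective throat t_e = 0.707 × 16 = 11.31 mm.
Total length L = 610 mm; A_we = 11.31 × 610 = 6900 mm².
F_nw = 0.6 F_EXX = 0.6 × 490 = 294 MPa.
φR_n = 0.75 × 294 × 6900 × 10⁻³ = 1522 kN.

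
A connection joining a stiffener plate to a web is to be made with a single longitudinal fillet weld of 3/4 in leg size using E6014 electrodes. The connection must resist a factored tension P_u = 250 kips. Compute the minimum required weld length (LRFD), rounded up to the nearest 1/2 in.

L = 17.5 in

E60XX → F_EXX = 60 ksi.
Throat t_e = 0.707 × 0.75 = 0.5302 in.
φr_n = 0.75 × 0.6 × 60 × 0.5302 = 14.32 kips/in.
L_req = P_u / φr_n = 250 / 14.32 = 17.46 in total.
Round up → use L = 17.5 in.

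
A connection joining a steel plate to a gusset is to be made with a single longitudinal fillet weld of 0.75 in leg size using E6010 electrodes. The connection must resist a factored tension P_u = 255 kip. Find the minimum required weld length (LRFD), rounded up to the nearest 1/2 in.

E60XX → F_EXX = 60 ksi.
Throat t_e = 0.707 × 0.75 = 0.5302 in.
φr_n = 0.75 × 0.6 × 60 × 0.5302 = 14.32 kip/in.
L_req = P_u / φr_n = 255 / 14.32 = 17.81 in total.
Round up → use L = 18 in.

L = 18 in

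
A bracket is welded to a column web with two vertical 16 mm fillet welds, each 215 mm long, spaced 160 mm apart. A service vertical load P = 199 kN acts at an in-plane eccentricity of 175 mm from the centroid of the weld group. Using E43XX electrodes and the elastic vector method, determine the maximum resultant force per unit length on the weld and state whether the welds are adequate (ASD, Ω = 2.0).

f_max ≈ 1390 N/mm; adequate

E43XX → F_EXX = 430 MPa.
Total weld length L_w = 430 mm. Treat welds as unit-width lines.
Polar moment about centroid: J = 2[d³/12 + d(b/2)²] = 2[215³/12 + 215×80²] = 4408000 mm³.
Direct shear f_v = P/L_w = 199×10³ / 430 = 462.8 N/mm (vertical).
Torsion M = P·e = 199×10³ × 175 = 34825000 N·mm.
Critical point at (x, y) = (80, 107.5) from centroid. f_tx = M·y/J = 849.2 N/mm; f_ty = M·x/J = 632 N/mm.
Resultant f_max = √[f_tx² + (f_v + f_ty)²] = √[849.2² + (462.8 + 632)²] = 1386 N/mm.
Capacity per unit length: r_n/Ω = (1/2.0) × 0.6 × 430 × (0.707 × 16) = 1459 N/mm.
1386 ≤ 1459 → adequate.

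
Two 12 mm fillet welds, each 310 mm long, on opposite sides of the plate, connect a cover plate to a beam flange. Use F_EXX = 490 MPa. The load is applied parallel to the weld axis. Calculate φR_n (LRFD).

φR_n ≈ 1160 kN

Effective throat t_e = 0.707 × 12 = 8.484 mm.
Total length L = 620 mm; A_we = 8.484 × 620 = 5260 mm².
F_nw = 0.6 F_EXX = 0.6 × 490 = 294 MPa.
φR_n = 0.75 × 294 × 5260 × 10⁻³ = 1160 kN.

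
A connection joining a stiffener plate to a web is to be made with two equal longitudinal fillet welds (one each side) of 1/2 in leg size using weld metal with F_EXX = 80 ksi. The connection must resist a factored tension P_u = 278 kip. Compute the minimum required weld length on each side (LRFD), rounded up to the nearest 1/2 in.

L = 11 in on each side

Throat t_e = 0.707 × 0.5 = 0.3535 in.
φr_n = 0.75 × 0.6 × 80 × 0.3535 = 12.73 kip/in.
L_req = P_u / φr_n = 278 / 12.73 = 21.85 in total.
Per side: 21.85 / 2 = 10.92 in.
Round up → use L = 11 in on each side.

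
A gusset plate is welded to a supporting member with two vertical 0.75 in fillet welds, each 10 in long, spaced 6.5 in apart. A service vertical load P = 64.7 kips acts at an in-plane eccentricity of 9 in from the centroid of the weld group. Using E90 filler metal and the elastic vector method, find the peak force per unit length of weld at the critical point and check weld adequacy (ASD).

f_max ≈ 11.3 kip/in; adequate

E90XX → F_EXX = 90 ksi.
Total weld length L_w = 20 in. Treat welds as unit-width lines.
Polar moment about centroid: J = 2[d³/12 + d(b/2)²] = 2[10³/12 + 10×3.25²] = 377.9 in³.
Direct shear f_v = P/L_w = 64.7 / 20 = 3.235 kip/in (vertical).
Torsion M = P·e = 64.7 × 9 = 582.3 kip·in.
Critical point at (x, y) = (3.25, 5) from centroid. f_tx = M·y/J = 7.704 kip/in; f_ty = M·x/J = 5.008 kip/in.
Resultant f_max = √[f_tx² + (f_v + f_ty)²] = √[7.704² + (3.235 + 5.008)²] = 11.28 kip/in.
Capacity per unit length: r_n/Ω = (1/2.0) × 0.6 × 90 × (0.707 × 0.75) = 14.32 kip/in.
11.28 ≤ 14.32 → adequate.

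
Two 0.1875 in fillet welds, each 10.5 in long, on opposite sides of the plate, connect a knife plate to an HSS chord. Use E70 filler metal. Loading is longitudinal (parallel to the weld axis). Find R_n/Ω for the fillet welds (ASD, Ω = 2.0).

E70XX → F_EXX = 70 ksi.
Effective throat t_e = 0.707 × 0.1875 = 0.1326 in.
Total length L = 21 in; A_we = 0.1326 × 21 = 2.784 in².
F_nw = 0.6 F_EXX = 0.6 × 70 = 42 ksi.
R_n = 42 × 2.784 = 116.9 kips; R_n/Ω = 116.9/2.0 = 58.46 kips.

R_n/Ω ≈ 58.5 kips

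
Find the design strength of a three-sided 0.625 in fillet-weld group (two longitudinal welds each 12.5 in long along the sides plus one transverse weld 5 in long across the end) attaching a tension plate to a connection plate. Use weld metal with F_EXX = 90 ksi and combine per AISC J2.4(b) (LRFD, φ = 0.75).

t_e = 0.707 × 0.625 = 0.4419 in.
R_nwl = 0.6 × 90 × 0.4419 × 25 = 596.5 kips (longitudinal, 2 welds).
R_nwt = 0.6 × 90 × 0.4419 × 5 = 119.3 kips (transverse, base value).
(i) R_nwl + R_nwt = 715.8 kips; (ii) 0.85 R_nwl + 1.5 R_nwt = 686 kips.
R_n = max = 715.8 kips [governs: (i)]; φR_n = 536.9 kips.

φR_n ≈ 537 kips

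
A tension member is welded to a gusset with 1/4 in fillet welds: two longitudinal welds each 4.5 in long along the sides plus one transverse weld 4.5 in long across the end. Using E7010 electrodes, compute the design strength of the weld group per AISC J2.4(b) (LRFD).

E70XX → F_EXX = 70 ksi.
t_e = 0.707 × 0.25 = 0.1767 in.
R_nwl = 0.6 × 70 × 0.1767 × 9 = 66.81 kips (longitudinal, 2 welds).
R_nwt = 0.6 × 70 × 0.1767 × 4.5 = 33.41 kips (transverse, base value).
(i) R_nwl + R_nwt = 100.2 kips; (ii) 0.85 R_nwl + 1.5 R_nwt = 106.9 kips.
R_n = max = 106.9 kips [governs: (ii)]; φR_n = 80.17 kips.

φR_n ≈ 80.2 kips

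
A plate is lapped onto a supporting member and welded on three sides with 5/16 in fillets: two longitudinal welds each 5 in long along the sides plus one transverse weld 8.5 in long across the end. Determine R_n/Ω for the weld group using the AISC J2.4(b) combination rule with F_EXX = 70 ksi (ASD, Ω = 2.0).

R_n/Ω ≈ 98.6 kips

t_e = 0.707 × 0.3125 = 0.2209 in.
R_nwl = 0.6 × 70 × 0.2209 × 10 = 92.79 kips (longitudinal, 2 welds).
R_nwt = 0.6 × 70 × 0.2209 × 8.5 = 78.87 kips (transverse, base value).
(i) R_nwl + R_nwt = 171.7 kips; (ii) 0.85 R_nwl + 1.5 R_nwt = 197.2 kips.
R_n = max = 197.2 kips [governs: (ii)]; R_n/Ω = 98.59 kips.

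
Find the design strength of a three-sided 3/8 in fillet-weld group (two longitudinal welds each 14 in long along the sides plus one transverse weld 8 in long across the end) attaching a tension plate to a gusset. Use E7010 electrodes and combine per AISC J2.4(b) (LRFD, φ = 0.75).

E70XX → F_EXX = 70 ksi.
t_e = 0.707 × 0.375 = 0.2651 in.
R_nwl = 0.6 × 70 × 0.2651 × 28 = 311.8 kip (longitudinal, 2 welds).
R_nwt = 0.6 × 70 × 0.2651 × 8 = 89.08 kip (transverse, base value).
(i) R_nwl + R_nwt = 400.9 kip; (ii) 0.85 R_nwl + 1.5 R_nwt = 398.6 kip.
R_n = max = 400.9 kip [governs: (i)]; φR_n = 300.7 kip.

φR_n ≈ 301 kip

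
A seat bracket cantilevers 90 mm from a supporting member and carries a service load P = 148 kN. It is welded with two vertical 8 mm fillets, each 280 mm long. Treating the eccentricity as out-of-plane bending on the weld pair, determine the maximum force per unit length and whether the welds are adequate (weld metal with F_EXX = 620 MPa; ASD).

L_w = 2 × 280 = 560 mm; section modulus (unit throat) S = 2 × L²/6 = 26130 mm².
Direct shear f_v = P/L_w = 148×10³/560 = 264.3 N/mm.
Moment M = P × e = 148×10³ × 90 = 13320000 N·mm; bending f_b = M/S = 509.7 N/mm.
f_max = √(f_v² + f_b²) = √(264.3² + 509.7²) = 574.1 N/mm.
r_n/Ω = (1/2.0) × 0.6 × 620 × (0.707 × 8) = 1052 N/mm → adequate.

f_max ≈ 574 N/mm; adequate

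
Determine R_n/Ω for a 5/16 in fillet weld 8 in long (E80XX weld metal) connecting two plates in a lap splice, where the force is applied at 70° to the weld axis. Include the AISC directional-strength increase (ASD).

E80XX → F_EXX = 80 ksi.
t_e = 0.707 × 0.3125 = 0.2209 in; A_we = 0.2209 × 8 = 1.767 in².
Directional factor: 1.0 + 0.5 sin^1.5(70°) = 1.455.
F_nw = 0.6 × 80 × 1.455 = 69.86 ksi.
R_n/Ω = (69.86 × 1.767) / 2.0 = 61.74 kip.

R_n/Ω ≈ 61.7 kip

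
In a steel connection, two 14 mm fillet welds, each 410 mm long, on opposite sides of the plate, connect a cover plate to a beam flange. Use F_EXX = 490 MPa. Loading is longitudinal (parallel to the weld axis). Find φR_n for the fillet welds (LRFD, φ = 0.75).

Effective throat t_e = 0.707 × 14 = 9.898 mm.
Total length L = 820 mm; A_we = 9.898 × 820 = 8116 mm².
F_nw = 0.6 F_EXX = 0.6 × 490 = 294 MPa.
φR_n = 0.75 × 294 × 8116 × 10⁻³ = 1790 kN.

φR_n ≈ 1790 kN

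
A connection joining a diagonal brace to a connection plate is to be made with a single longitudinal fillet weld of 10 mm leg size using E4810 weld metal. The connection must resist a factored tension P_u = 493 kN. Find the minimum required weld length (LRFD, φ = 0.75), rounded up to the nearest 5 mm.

E48XX → F_EXX = 480 MPa.
Throat t_e = 0.707 × 10 = 7.07 mm.
φr_n = 0.75 × 0.6 × 480 × 7.07 × 10⁻³ = 1.527 kN/mm.
L_req = P_u / φr_n = 493 / 1.527 = 322.8 mm total.
Round up → use L = 325 mm.

L = 325 mm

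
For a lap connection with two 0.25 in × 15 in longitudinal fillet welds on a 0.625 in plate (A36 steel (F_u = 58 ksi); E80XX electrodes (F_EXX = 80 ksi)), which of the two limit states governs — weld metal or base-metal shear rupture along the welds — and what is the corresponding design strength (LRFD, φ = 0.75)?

t_e = 0.707 × 0.25 = 0.1767 in; L = 30 in.
Weld metal: φR_n = 0.75 × 0.6 × 80 × 0.1767 × 30 = 190.9 kips.
Base metal (shear rupture): φR_n = 0.75 × 0.6 × 58 × 0.625 × 30 = 489.4 kips.
Governing: weld metal.

φR_n ≈ 191 kips (weld metal governs)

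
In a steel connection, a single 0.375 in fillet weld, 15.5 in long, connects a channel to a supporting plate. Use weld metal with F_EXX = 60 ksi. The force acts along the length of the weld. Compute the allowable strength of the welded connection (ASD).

Effective throat t_e = 0.707 × 0.375 = 0.2651 in.
Total length L = 15.5 in; A_we = 0.2651 × 15.5 = 4.109 in².
F_nw = 0.6 F_EXX = 0.6 × 60 = 36 ksi.
R_n = 36 × 4.109 = 147.9 kips; R_n/Ω = 147.9/2.0 = 73.97 kips.

R_n/Ω ≈ 74 kips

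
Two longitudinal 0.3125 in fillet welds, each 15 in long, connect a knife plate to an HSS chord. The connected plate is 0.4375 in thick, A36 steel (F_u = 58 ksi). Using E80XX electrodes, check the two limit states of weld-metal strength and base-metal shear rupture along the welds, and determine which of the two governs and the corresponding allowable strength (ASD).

E80XX → F_EXX = 80 ksi.
t_e = 0.707 × 0.3125 = 0.2209 in; L = 30 in.
Weld metal: R_n/Ω = (1/2.0) × 0.6 × 80 × 0.2209 × 30 = 159.1 kip.
Base metal (shear rupture): R_n/Ω = (1/2.0) × 0.6 × 58 × 0.4375 × 30 = 228.4 kip.
Governing: weld metal.

R_n/Ω ≈ 159 kip (weld metal governs)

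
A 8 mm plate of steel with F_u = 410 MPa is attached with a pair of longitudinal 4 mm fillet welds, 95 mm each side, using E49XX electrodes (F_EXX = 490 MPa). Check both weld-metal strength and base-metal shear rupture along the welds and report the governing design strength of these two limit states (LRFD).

t_e = 0.707 × 4 = 2.828 mm; L = 190 mm.
Weld metal: φR_n = 0.75 × 0.6 × 490 × 2.828 × 190 × 10⁻³ = 118.5 kN.
Base metal (shear rupture): φR_n = 0.75 × 0.6 × 410 × 8 × 190 × 10⁻³ = 280.4 kN.
Governing: weld metal.

φR_n ≈ 118 kN (weld metal governs)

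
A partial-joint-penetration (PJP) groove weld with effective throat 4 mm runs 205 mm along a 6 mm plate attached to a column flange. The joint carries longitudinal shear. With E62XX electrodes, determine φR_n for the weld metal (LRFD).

φR_n ≈ 229 kN

E62XX → F_EXX = 620 MPa.
Effective throat (given) t_e = 4 mm.
A_we = 4 × 205 = 820 mm².
F_nw = 0.6 F_EXX = 372 MPa.
φR_n = 0.75 × 372 × 820 × 10⁻³ = 228.8 kN.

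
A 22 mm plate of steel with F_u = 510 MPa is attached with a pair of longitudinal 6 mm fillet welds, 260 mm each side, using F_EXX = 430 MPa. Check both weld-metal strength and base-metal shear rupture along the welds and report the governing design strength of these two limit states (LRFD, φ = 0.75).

t_e = 0.707 × 6 = 4.242 mm; L = 520 mm.
Weld metal: φR_n = 0.75 × 0.6 × 430 × 4.242 × 520 × 10⁻³ = 426.8 kN.
Base metal (shear rupture): φR_n = 0.75 × 0.6 × 510 × 22 × 520 × 10⁻³ = 2625 kN.
Governing: weld metal.

φR_n ≈ 427 kN (weld metal governs)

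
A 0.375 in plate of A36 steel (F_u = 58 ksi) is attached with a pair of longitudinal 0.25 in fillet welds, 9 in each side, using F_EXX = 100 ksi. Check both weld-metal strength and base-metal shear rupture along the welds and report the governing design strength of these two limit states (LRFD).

φR_n ≈ 143 kip (weld metal governs)

t_e = 0.707 × 0.25 = 0.1767 in; L = 18 in.
Weld metal: φR_n = 0.75 × 0.6 × 100 × 0.1767 × 18 = 143.2 kip.
Base metal (shear rupture): φR_n = 0.75 × 0.6 × 58 × 0.375 × 18 = 176.2 kip.
Governing: weld metal.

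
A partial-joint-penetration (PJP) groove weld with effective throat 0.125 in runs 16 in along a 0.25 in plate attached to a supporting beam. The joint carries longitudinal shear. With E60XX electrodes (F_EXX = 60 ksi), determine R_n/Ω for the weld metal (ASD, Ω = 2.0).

R_n/Ω ≈ 36 kips

Effective throat (given) t_e = 0.125 in.
A_we = 0.125 × 16 = 2 in².
F_nw = 0.6 F_EXX = 36 ksi.
R_n/Ω = (36 × 2) / 2.0 = 36 kips.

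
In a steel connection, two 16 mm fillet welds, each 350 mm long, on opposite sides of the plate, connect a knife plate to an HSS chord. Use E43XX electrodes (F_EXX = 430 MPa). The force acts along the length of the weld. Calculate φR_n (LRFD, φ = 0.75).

Effective throat t_e = 0.707 × 16 = 11.31 mm.
Total length L = 700 mm; A_we = 11.31 × 700 = 7918 mm².
F_nw = 0.6 F_EXX = 0.6 × 430 = 258 MPa.
φR_n = 0.75 × 258 × 7918 × 10⁻³ = 1532 kN.

φR_n ≈ 1530 kN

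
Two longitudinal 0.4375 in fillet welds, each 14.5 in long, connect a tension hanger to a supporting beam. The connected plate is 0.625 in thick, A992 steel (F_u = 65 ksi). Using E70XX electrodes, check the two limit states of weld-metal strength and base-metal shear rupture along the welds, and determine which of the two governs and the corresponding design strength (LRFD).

φR_n ≈ 283 kip (weld metal governs)

E70XX → F_EXX = 70 ksi.
t_e = 0.707 × 0.4375 = 0.3093 in; L = 29 in.
Weld metal: φR_n = 0.75 × 0.6 × 70 × 0.3093 × 29 = 282.6 kip.
Base metal (shear rupture): φR_n = 0.75 × 0.6 × 65 × 0.625 × 29 = 530.2 kip.
Governing: weld metal.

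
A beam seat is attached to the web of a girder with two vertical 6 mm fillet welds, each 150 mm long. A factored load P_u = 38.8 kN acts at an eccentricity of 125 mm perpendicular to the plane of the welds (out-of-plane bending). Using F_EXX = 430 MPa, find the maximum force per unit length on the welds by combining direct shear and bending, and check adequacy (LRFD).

f_max ≈ 659 N/mm; adequate

L_w = 2 × 150 = 300 mm; section modulus (unit throat) S = 2 × L²/6 = 7500 mm².
Direct shear f_v = P/L_w = 38.8×10³/300 = 129.3 N/mm.
Moment M = P × e = 38.8×10³ × 125 = 4850000 N·mm; bending f_b = M/S = 646.7 N/mm.
f_max = √(f_v² + f_b²) = √(129.3² + 646.7²) = 659.5 N/mm.
φr_n = 0.75 × 0.6 × 430 × (0.707 × 6) = 820.8 N/mm → adequate.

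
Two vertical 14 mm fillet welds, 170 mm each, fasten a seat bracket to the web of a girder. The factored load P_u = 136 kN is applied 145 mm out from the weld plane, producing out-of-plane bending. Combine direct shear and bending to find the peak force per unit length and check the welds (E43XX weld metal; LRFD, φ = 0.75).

E43XX → F_EXX = 430 MPa.
L_w = 2 × 170 = 340 mm; section modulus (unit throat) S = 2 × L²/6 = 9633 mm².
Direct shear f_v = P/L_w = 136×10³/340 = 400 N/mm.
Moment M = P × e = 136×10³ × 145 = 19720000 N·mm; bending f_b = M/S = 2047 N/mm.
f_max = √(f_v² + f_b²) = √(400² + 2047²) = 2086 N/mm.
φr_n = 0.75 × 0.6 × 430 × (0.707 × 14) = 1915 N/mm → NOT adequate.

f_max ≈ 2090 N/mm; NOT adequate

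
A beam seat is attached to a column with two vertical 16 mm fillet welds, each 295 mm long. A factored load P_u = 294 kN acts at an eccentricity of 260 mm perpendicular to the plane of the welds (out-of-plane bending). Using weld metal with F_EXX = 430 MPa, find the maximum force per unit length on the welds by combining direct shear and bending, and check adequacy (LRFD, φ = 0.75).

f_max ≈ 2680 N/mm; NOT adequate

L_w = 2 × 295 = 590 mm; section modulus (unit throat) S = 2 × L²/6 = 29010 mm².
Direct shear f_v = P/L_w = 294×10³/590 = 498.3 N/mm.
Moment M = P × e = 294×10³ × 260 = 76440000 N·mm; bending f_b = M/S = 2635 N/mm.
f_max = √(f_v² + f_b²) = √(498.3² + 2635²) = 2682 N/mm.
φr_n = 0.75 × 0.6 × 430 × (0.707 × 16) = 2189 N/mm → NOT adequate.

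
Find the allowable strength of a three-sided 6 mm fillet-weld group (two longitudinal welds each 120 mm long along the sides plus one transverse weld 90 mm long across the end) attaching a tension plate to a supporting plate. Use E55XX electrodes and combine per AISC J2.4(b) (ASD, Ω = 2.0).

E55XX → F_EXX = 550 MPa.
t_e = 0.707 × 6 = 4.242 mm.
R_nwl = 0.6 × 550 × 4.242 × 240 × 10⁻³ = 336 kN (longitudinal, 2 welds).
R_nwt = 0.6 × 550 × 4.242 × 90 × 10⁻³ = 126 kN (transverse, base value).
(i) R_nwl + R_nwt = 462 kN; (ii) 0.85 R_nwl + 1.5 R_nwt = 474.6 kN.
R_n = max = 474.6 kN [governs: (ii)]; R_n/Ω = 237.3 kN.

R_n/Ω ≈ 237 kN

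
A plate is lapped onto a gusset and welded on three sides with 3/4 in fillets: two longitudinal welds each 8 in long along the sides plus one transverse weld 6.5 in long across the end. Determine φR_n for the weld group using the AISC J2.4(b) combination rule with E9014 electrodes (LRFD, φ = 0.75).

E90XX → F_EXX = 90 ksi.
t_e = 0.707 × 0.75 = 0.5302 in.
R_nwl = 0.6 × 90 × 0.5302 × 16 = 458.1 kip (longitudinal, 2 welds).
R_nwt = 0.6 × 90 × 0.5302 × 6.5 = 186.1 kip (transverse, base value).
(i) R_nwl + R_nwt = 644.3 kip; (ii) 0.85 R_nwl + 1.5 R_nwt = 668.6 kip.
R_n = max = 668.6 kip [governs: (ii)]; φR_n = 501.4 kip.

φR_n ≈ 501 kip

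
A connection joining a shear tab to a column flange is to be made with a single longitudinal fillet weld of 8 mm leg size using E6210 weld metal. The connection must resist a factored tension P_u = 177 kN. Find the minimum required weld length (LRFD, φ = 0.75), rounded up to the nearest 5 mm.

E62XX → F_EXX = 620 MPa.
Throat t_e = 0.707 × 8 = 5.656 mm.
φr_n = 0.75 × 0.6 × 620 × 5.656 × 10⁻³ = 1.578 kN/mm.
L_req = P_u / φr_n = 177 / 1.578 = 112.2 mm total.
Round up → use L = 115 mm.

L = 115 mm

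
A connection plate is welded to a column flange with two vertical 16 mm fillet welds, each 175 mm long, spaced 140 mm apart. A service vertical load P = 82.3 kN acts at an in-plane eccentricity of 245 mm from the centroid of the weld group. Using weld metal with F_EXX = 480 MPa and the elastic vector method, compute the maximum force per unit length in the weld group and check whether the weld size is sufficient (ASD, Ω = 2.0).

f_max ≈ 1030 N/mm; adequate

Total weld length L_w = 350 mm. Treat welds as unit-width lines.
Polar moment about centroid: J = 2[d³/12 + d(b/2)²] = 2[175³/12 + 175×70²] = 2608000 mm³.
Direct shear f_v = P/L_w = 82.3×10³ / 350 = 235.1 N/mm (vertical).
Torsion M = P·e = 82.3×10³ × 245 = 20164000 N·mm.
Critical point at (x, y) = (70, 87.5) from centroid. f_tx = M·y/J = 676.4 N/mm; f_ty = M·x/J = 541.2 N/mm.
Resultant f_max = √[f_tx² + (f_v + f_ty)²] = √[676.4² + (235.1 + 541.2)²] = 1030 N/mm.
Capacity per unit length: r_n/Ω = (1/2.0) × 0.6 × 480 × (0.707 × 16) = 1629 N/mm.
1030 ≤ 1629 → adequate.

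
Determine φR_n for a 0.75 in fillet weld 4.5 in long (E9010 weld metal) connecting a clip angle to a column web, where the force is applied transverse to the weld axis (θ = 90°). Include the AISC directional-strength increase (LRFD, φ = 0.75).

E90XX → F_EXX = 90 ksi.
t_e = 0.707 × 0.75 = 0.5302 in; A_we = 0.5302 × 4.5 = 2.386 in².
Directional factor: 1.0 + 0.5 sin^1.5(90°) = 1.5.
F_nw = 0.6 × 90 × 1.5 = 81 ksi.
φR_n = 0.75 × 81 × 2.386 = 145 kips.

φR_n ≈ 145 kips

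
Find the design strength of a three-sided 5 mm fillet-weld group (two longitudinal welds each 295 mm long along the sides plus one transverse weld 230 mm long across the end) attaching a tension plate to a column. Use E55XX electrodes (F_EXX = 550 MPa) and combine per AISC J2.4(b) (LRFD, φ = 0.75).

t_e = 0.707 × 5 = 3.535 mm.
R_nwl = 0.6 × 550 × 3.535 × 590 × 10⁻³ = 688.3 kN (longitudinal, 2 welds).
R_nwt = 0.6 × 550 × 3.535 × 230 × 10⁻³ = 268.3 kN (transverse, base value).
(i) R_nwl + R_nwt = 956.6 kN; (ii) 0.85 R_nwl + 1.5 R_nwt = 987.5 kN.
R_n = max = 987.5 kN [governs: (ii)]; φR_n = 740.6 kN.

φR_n ≈ 741 kN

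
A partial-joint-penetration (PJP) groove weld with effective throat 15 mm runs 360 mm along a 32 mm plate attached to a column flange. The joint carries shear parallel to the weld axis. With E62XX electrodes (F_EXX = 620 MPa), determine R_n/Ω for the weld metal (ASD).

Effective throat (given) t_e = 15 mm.
A_we = 15 × 360 = 5400 mm².
F_nw = 0.6 F_EXX = 372 MPa.
R_n/Ω = (372 × 5400) / 2.0 × 10⁻³ = 1004 kN.

R_n/Ω ≈ 1000 kN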